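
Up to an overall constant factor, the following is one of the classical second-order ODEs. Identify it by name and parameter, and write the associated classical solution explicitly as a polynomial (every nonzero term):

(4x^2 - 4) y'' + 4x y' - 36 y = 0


All three coefficients share the factor -4; dividing through by -4 gives  (1 - x^2) y'' - x y' + 9 y = 0.
This matches the Chebyshev equation (1 - x^2) y'' - x y' + n^2 y = 0 (note the -x y' term, not -2x y') with n^2 = 9, so n = 3; the polynomial solution is T_3(x).
With y = sum_k a_k x^k, matching x^k gives (k+2)(k+1) a_{k+2} = (k^2 - n^2) a_k = (k - 3)(k + 3) a_k. The right side vanishes at k = 3, so the series with the parity of 3 terminates at degree 3.
Standard normalization: leading coefficient of T_n is 2^(n-1), so a_3 = 2^2 = 4. Work downward with a_k = (k+1)(k+2) a_{k+2} / ((k - 3)(k + 3)):
  a_1 = (2)(3)(4) / ((1 - 3)(1 + 3)) = 24/(-8) = -3
Hence T_3(x) = 4 x^3 - 3 x.

T_3(x); series = 4 x^3 - 3 x


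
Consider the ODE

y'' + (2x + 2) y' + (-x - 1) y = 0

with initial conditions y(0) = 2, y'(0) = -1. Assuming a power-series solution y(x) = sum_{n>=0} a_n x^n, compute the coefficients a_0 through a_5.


Ansatz: y(x) = sum_{n>=0} a_n x^n, so y'(x) = sum_{n>=1} n a_n x^(n-1) and y''(x) = sum_{n>=2} n(n-1) a_n x^(n-2).
Substitute into P(x) y'' + Q(x) y' + R(x) y = 0 with P(x) = 1, Q(x) = 2x + 2, R(x) = -x - 1, and match powers of x.
Initial conditions: a_0 = 2, a_1 = -1.
Setting the coefficient of each power of x to zero and solving order by order (substituting the coefficients already found):
  x^0: 2 a_2 + 2 a_1 - a_0 = 0  ->  2 a_2 = -2 a_1 + a_0 = 4  ->  a_2 = 2
  x^1: 6 a_3 + 4 a_2 + a_1 - a_0 = 0  ->  6 a_3 = -4 a_2 - a_1 + a_0 = -5  ->  a_3 = -5/6
  x^2: 12 a_4 + 6 a_3 + 3 a_2 - a_1 = 0  ->  12 a_4 = -6 a_3 - 3 a_2 + a_1 = -2  ->  a_4 = -1/6
  x^3: 20 a_5 + 8 a_4 + 5 a_3 - a_2 = 0  ->  20 a_5 = -8 a_4 - 5 a_3 + a_2 = 15/2  ->  a_5 = 3/8
Truncated series: y(x) = 2 - x + 2 x^2 - (5/6) x^3 - (1/6) x^4 + (3/8) x^5 + O(x^6).

a_0 = 2; a_1 = -1; a_2 = 2; a_3 = -5/6; a_4 = -1/6; a_5 = 3/8


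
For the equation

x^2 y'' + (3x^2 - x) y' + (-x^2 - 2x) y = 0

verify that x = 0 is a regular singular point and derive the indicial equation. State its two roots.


Divide by x^2 to reach normal form y'' + P_1(x) y' + P_2(x) y = 0 with P_1(x) = 3 - 1/x and P_2(x) = -1 - 2/x.
x = 0 is a singular point because the y'-coefficient 3 - 1/x has a pole at x = 0 and the y-coefficient -1 - 2/x has a pole at x = 0.
It is a regular singular point because x P_1(x) = p(x) = 3x - 1 and x^2 P_2(x) = q(x) = -x^2 - 2x are polynomials, hence analytic at x = 0.
p(0) = -1,  q(0) = 0.
Indicial equation: r(r-1) + p(0) r + q(0) = 0, i.e. r^2 + (p(0) - 1) r + q(0) = 0, i.e. r^2 - 2 r = 0.
Discriminant: (-2)^2 - 4(0) = 4, so r = (2 ± 2)/2.
Solving: r_1 = 2, r_2 = 0.

indicial: r^2 - 2 r = 0; roots r_1 = 2, r_2 = 0


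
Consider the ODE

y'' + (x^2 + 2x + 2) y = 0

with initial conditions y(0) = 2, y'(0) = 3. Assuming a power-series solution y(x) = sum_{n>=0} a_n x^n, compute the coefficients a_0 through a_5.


Ansatz: y(x) = sum_{n>=0} a_n x^n, so y'(x) = sum_{n>=1} n a_n x^(n-1) and y''(x) = sum_{n>=2} n(n-1) a_n x^(n-2).
Substitute into P(x) y'' + Q(x) y' + R(x) y = 0 with P(x) = 1, Q(x) = 0, R(x) = x^2 + 2x + 2, and match powers of x.
Initial conditions: a_0 = 2, a_1 = 3.
Setting the coefficient of each power of x to zero and solving order by order (substituting the coefficients already found):
  x^0: 2 a_2 + 2 a_0 = 0  ->  2 a_2 = -2 a_0 = -4  ->  a_2 = -2
  x^1: 6 a_3 + 2 a_1 + 2 a_0 = 0  ->  6 a_3 = -2 a_1 - 2 a_0 = -10  ->  a_3 = -5/3
  x^2: 12 a_4 + 2 a_2 + 2 a_1 + a_0 = 0  ->  12 a_4 = -2 a_2 - 2 a_1 - a_0 = -4  ->  a_4 = -1/3
  x^3: 20 a_5 + 2 a_3 + 2 a_2 + a_1 = 0  ->  20 a_5 = -2 a_3 - 2 a_2 - a_1 = 13/3  ->  a_5 = 13/60
Truncated series: y(x) = 2 + 3 x - 2 x^2 - (5/3) x^3 - (1/3) x^4 + (13/60) x^5 + O(x^6).

a_0 = 2; a_1 = 3; a_2 = -2; a_3 = -5/3; a_4 = -1/3; a_5 = 13/60


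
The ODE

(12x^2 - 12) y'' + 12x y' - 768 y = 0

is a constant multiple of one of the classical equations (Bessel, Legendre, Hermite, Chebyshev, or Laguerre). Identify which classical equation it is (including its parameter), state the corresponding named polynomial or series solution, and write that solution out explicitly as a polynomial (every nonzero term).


All three coefficients share the factor -12; dividing through by -12 gives  (1 - x^2) y'' - x y' + 64 y = 0.
This matches the Chebyshev equation (1 - x^2) y'' - x y' + n^2 y = 0 (note the -x y' term, not -2x y') with n^2 = 64, so n = 8; the polynomial solution is T_8(x).
With y = sum_k a_k x^k, matching x^k gives (k+2)(k+1) a_{k+2} = (k^2 - n^2) a_k = (k - 8)(k + 8) a_k. The right side vanishes at k = 8, so the series with the parity of 8 terminates at degree 8.
Standard normalization: leading coefficient of T_n is 2^(n-1), so a_8 = 2^7 = 128. Work downward with a_k = (k+1)(k+2) a_{k+2} / ((k - 8)(k + 8)):
  a_6 = (7)(8)(128) / ((6 - 8)(6 + 8)) = 7168/(-28) = -256
  a_4 = (5)(6)(-256) / ((4 - 8)(4 + 8)) = -7680/(-48) = 160
  a_2 = (3)(4)(160) / ((2 - 8)(2 + 8)) = 1920/(-60) = -32
  a_0 = (1)(2)(-32) / ((0 - 8)(0 + 8)) = -64/(-64) = 1
Hence T_8(x) = 128 x^8 - 256 x^6 + 160 x^4 - 32 x^2 + 1.

T_8(x); series = 128 x^8 - 256 x^6 + 160 x^4 - 32 x^2 + 1


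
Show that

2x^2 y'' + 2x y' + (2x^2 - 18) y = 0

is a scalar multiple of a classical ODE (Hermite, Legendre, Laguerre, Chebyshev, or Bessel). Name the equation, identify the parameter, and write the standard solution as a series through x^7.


All three coefficients share the factor 2; dividing through by 2 gives  x^2 y'' + x y' + (x^2 - 9) y = 0.
This matches the Bessel equation x^2 y'' + x y' + (x^2 - nu^2) y = 0 with nu^2 = 9, so nu = 3; the solution bounded at x = 0 is J_3(x).
Frobenius at x = 0: indicial roots ±nu; for r = nu the recurrence k(k + 2nu) c_k = -c_{k-2} gives the standard series J_nu(x) = sum_{k>=0} (-1)^k / (k! (k+nu)!) (x/2)^(2k+nu). Evaluate the first 3 terms:
  k = 0: (-1)^0 / (0! * 3! * 2^3) x^3 = 1/(1*6*8) x^3 = (1/48) x^3
  k = 1: (-1)^1 / (1! * 4! * 2^5) x^5 = -1/(1*24*32) x^5 = (-1/768) x^5
  k = 2: (-1)^2 / (2! * 5! * 2^7) x^7 = 1/(2*120*128) x^7 = (1/30720) x^7
Hence J_3(x) = x^7/30720 - x^5/768 + x^3/48 + ....

J_3(x); series = x^7/30720 - x^5/768 + x^3/48


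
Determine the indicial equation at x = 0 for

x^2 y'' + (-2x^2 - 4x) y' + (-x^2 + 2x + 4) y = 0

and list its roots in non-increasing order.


Divide by x^2 to reach normal form y'' + P_1(x) y' + P_2(x) y = 0 with P_1(x) = -2 - 4/x and P_2(x) = -1 + 2/x + 4/x^2.
x = 0 is a singular point because the y'-coefficient -2 - 4/x has a pole at x = 0 and the y-coefficient -1 + 2/x + 4/x^2 has a pole at x = 0.
It is a regular singular point because x P_1(x) = p(x) = -2x - 4 and x^2 P_2(x) = q(x) = -x^2 + 2x + 4 are polynomials, hence analytic at x = 0.
p(0) = -4,  q(0) = 4.
Indicial equation: r(r-1) + p(0) r + q(0) = 0, i.e. r^2 + (p(0) - 1) r + q(0) = 0, i.e. r^2 - 5 r + 4 = 0.
Discriminant: (-5)^2 - 4(4) = 9, so r = (5 ± 3)/2.
Solving: r_1 = 4, r_2 = 1.

indicial: r^2 - 5 r + 4 = 0; roots r_1 = 4, r_2 = 1


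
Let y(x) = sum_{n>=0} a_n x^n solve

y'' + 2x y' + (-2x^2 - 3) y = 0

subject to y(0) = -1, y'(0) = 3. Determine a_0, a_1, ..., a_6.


Ansatz: y(x) = sum_{n>=0} a_n x^n, so y'(x) = sum_{n>=1} n a_n x^(n-1) and y''(x) = sum_{n>=2} n(n-1) a_n x^(n-2).
Substitute into P(x) y'' + Q(x) y' + R(x) y = 0 with P(x) = 1, Q(x) = 2x, R(x) = -2x^2 - 3, and match powers of x.
Initial conditions: a_0 = -1, a_1 = 3.
Setting the coefficient of each power of x to zero and solving order by order (substituting the coefficients already found):
  x^0: 2 a_2 - 3 a_0 = 0  ->  2 a_2 = 3 a_0 = -3  ->  a_2 = -3/2
  x^1: 6 a_3 - a_1 = 0  ->  6 a_3 = a_1 = 3  ->  a_3 = 1/2
  x^2: 12 a_4 + a_2 - 2 a_0 = 0  ->  12 a_4 = -a_2 + 2 a_0 = -1/2  ->  a_4 = -1/24
  x^3: 20 a_5 + 3 a_3 - 2 a_1 = 0  ->  20 a_5 = -3 a_3 + 2 a_1 = 9/2  ->  a_5 = 9/40
  x^4: 30 a_6 + 5 a_4 - 2 a_2 = 0  ->  30 a_6 = -5 a_4 + 2 a_2 = -67/24  ->  a_6 = -67/720
Truncated series: y(x) = -1 + 3 x - (3/2) x^2 + (1/2) x^3 - (1/24) x^4 + (9/40) x^5 - (67/720) x^6 + O(x^7).

a_0 = -1; a_1 = 3; a_2 = -3/2; a_3 = 1/2; a_4 = -1/24; a_5 = 9/40; a_6 = -67/720


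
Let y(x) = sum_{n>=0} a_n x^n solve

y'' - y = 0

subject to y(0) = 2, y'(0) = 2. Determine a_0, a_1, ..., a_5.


Ansatz: y(x) = sum_{n>=0} a_n x^n, so y'(x) = sum_{n>=1} n a_n x^(n-1) and y''(x) = sum_{n>=2} n(n-1) a_n x^(n-2).
Substitute into P(x) y'' + Q(x) y' + R(x) y = 0 with P(x) = 1, Q(x) = 0, R(x) = -1, and match powers of x.
Initial conditions: a_0 = 2, a_1 = 2.
Setting the coefficient of each power of x to zero and solving order by order (substituting the coefficients already found):
  x^0: 2 a_2 - a_0 = 0  ->  2 a_2 = a_0 = 2  ->  a_2 = 1
  x^1: 6 a_3 - a_1 = 0  ->  6 a_3 = a_1 = 2  ->  a_3 = 1/3
  x^2: 12 a_4 - a_2 = 0  ->  12 a_4 = a_2 = 1  ->  a_4 = 1/12
  x^3: 20 a_5 - a_3 = 0  ->  20 a_5 = a_3 = 1/3  ->  a_5 = 1/60
Truncated series: y(x) = 2 + 2 x + x^2 + (1/3) x^3 + (1/12) x^4 + (1/60) x^5 + O(x^6).

a_0 = 2; a_1 = 2; a_2 = 1; a_3 = 1/3; a_4 = 1/12; a_5 = 1/60


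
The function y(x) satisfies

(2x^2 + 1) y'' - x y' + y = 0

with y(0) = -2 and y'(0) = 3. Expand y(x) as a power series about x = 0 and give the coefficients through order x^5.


Ansatz: y(x) = sum_{n>=0} a_n x^n, so y'(x) = sum_{n>=1} n a_n x^(n-1) and y''(x) = sum_{n>=2} n(n-1) a_n x^(n-2).
Substitute into P(x) y'' + Q(x) y' + R(x) y = 0 with P(x) = 2x^2 + 1, Q(x) = -x, R(x) = 1, and match powers of x.
Initial conditions: a_0 = -2, a_1 = 3.
Setting the coefficient of each power of x to zero and solving order by order (substituting the coefficients already found):
  x^0: 2 a_2 + a_0 = 0  ->  2 a_2 = -a_0 = 2  ->  a_2 = 1
  x^1: 6 a_3 = 0  ->  a_3 = 0
  x^2: 12 a_4 + 3 a_2 = 0  ->  12 a_4 = -3 a_2 = -3  ->  a_4 = -1/4
  x^3: 20 a_5 + 10 a_3 = 0  ->  20 a_5 = -10 a_3 = 0  ->  a_5 = 0
Truncated series: y(x) = -2 + 3 x + x^2 - (1/4) x^4 + O(x^6).

a_0 = -2; a_1 = 3; a_2 = 1; a_3 = 0; a_4 = -1/4; a_5 = 0


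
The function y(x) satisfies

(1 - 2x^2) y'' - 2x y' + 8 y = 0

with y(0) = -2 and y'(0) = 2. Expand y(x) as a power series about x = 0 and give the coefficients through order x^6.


Ansatz: y(x) = sum_{n>=0} a_n x^n, so y'(x) = sum_{n>=1} n a_n x^(n-1) and y''(x) = sum_{n>=2} n(n-1) a_n x^(n-2).
Substitute into P(x) y'' + Q(x) y' + R(x) y = 0 with P(x) = 1 - 2x^2, Q(x) = -2x, R(x) = 8, and match powers of x.
Initial conditions: a_0 = -2, a_1 = 2.
Setting the coefficient of each power of x to zero and solving order by order (substituting the coefficients already found):
  x^0: 2 a_2 + 8 a_0 = 0  ->  2 a_2 = -8 a_0 = 16  ->  a_2 = 8
  x^1: 6 a_3 + 6 a_1 = 0  ->  6 a_3 = -6 a_1 = -12  ->  a_3 = -2
  x^2: 12 a_4 = 0  ->  a_4 = 0
  x^3: 20 a_5 - 10 a_3 = 0  ->  20 a_5 = 10 a_3 = -20  ->  a_5 = -1
  x^4: 30 a_6 - 24 a_4 = 0  ->  30 a_6 = 24 a_4 = 0  ->  a_6 = 0
Truncated series: y(x) = -2 + 2 x + 8 x^2 - 2 x^3 - x^5 + O(x^7).

a_0 = -2; a_1 = 2; a_2 = 8; a_3 = -2; a_4 = 0; a_5 = -1; a_6 = 0


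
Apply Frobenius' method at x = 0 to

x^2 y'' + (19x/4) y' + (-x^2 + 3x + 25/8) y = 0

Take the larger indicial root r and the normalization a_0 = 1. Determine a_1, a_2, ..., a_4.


Write in Frobenius form y'' + (p(x)/x) y' + (q(x)/x^2) y = 0:
  p(x) = 19/4,  q(x) = -x^2 + 3x + 25/8.
Indicial equation: r(r-1) + (19/4) r + (25/8) = 0 -> roots r_1 = -5/4, r_2 = -5/2.
Take r = r_1 = -5/4. Let y(x) = x^r sum_{n>=0} a_n x^n with a_0 = 1.
Substitute y = x^r sum a_n x^n and match x^{r+n}. The recurrence is
  D(n) a_n + 3 a_{n-1} - 1 a_{n-2} = 0,  where D(n) = (r+n)(r+n-1) + (19/4)(r+n) + (25/8).
  a_n = [-3 a_{n-1} + 1 a_{n-2}] / D(n).
Since the indicial polynomial factors as (r - r_1)(r - r_2), D(n) = (r_1 + n - r_1)(r_1 + n - r_2) = n(n + 5/4).
Evaluating step by step (a_0 = 1):
  n = 1: D(1) = 1(1 + 5/4) = 9/4; numerator = -3(1) = -3; a_1 = (-3)/(9/4) = -4/3
  n = 2: D(2) = 2(2 + 5/4) = 13/2; numerator = -3(-4/3) + 1(1) = 5; a_2 = (5)/(13/2) = 10/13
  n = 3: D(3) = 3(3 + 5/4) = 51/4; numerator = -3(10/13) + 1(-4/3) = -142/39; a_3 = (-142/39)/(51/4) = -568/1989
  n = 4: D(4) = 4(4 + 5/4) = 21; numerator = -3(-568/1989) + 1(10/13) = 1078/663; a_4 = (1078/663)/(21) = 154/1989

r = -5/4; a_0 = 1; a_1 = -4/3; a_2 = 10/13; a_3 = -568/1989; a_4 = 154/1989


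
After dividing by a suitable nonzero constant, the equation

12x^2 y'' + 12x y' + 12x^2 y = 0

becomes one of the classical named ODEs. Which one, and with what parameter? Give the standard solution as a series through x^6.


All three coefficients share the factor 12; dividing through by 12 gives  x^2 y'' + x y' + x^2 y = 0.
This matches the Bessel equation x^2 y'' + x y' + (x^2 - nu^2) y = 0 with nu^2 = 0, so nu = 0; the solution bounded at x = 0 is J_0(x).
Frobenius at x = 0: indicial roots ±nu; for r = nu the recurrence k(k + 2nu) c_k = -c_{k-2} gives the standard series J_nu(x) = sum_{k>=0} (-1)^k / (k! (k+nu)!) (x/2)^(2k+nu). Evaluate the first 4 terms:
  k = 0: (-1)^0 / (0! * 0! * 2^0) x^0 = 1/(1*1*1) x^0 = (1) x^0
  k = 1: (-1)^1 / (1! * 1! * 2^2) x^2 = -1/(1*1*4) x^2 = (-1/4) x^2
  k = 2: (-1)^2 / (2! * 2! * 2^4) x^4 = 1/(2*2*16) x^4 = (1/64) x^4
  k = 3: (-1)^3 / (3! * 3! * 2^6) x^6 = -1/(6*6*64) x^6 = (-1/2304) x^6
Hence J_0(x) = -x^6/2304 + x^4/64 - x^2/4 + 1 + ....

J_0(x); series = -x^6/2304 + x^4/64 - x^2/4 + 1


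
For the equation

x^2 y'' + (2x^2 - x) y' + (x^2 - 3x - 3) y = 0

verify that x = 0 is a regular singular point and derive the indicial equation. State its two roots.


Divide by x^2 to reach normal form y'' + P_1(x) y' + P_2(x) y = 0 with P_1(x) = 2 - 1/x and P_2(x) = 1 - 3/x - 3/x^2.
x = 0 is a singular point because the y'-coefficient 2 - 1/x has a pole at x = 0 and the y-coefficient 1 - 3/x - 3/x^2 has a pole at x = 0.
It is a regular singular point because x P_1(x) = p(x) = 2x - 1 and x^2 P_2(x) = q(x) = x^2 - 3x - 3 are polynomials, hence analytic at x = 0.
p(0) = -1,  q(0) = -3.
Indicial equation: r(r-1) + p(0) r + q(0) = 0, i.e. r^2 + (p(0) - 1) r + q(0) = 0, i.e. r^2 - 2 r - 3 = 0.
Discriminant: (-2)^2 - 4(-3) = 16, so r = (2 ± 4)/2.
Solving: r_1 = 3, r_2 = -1.

indicial: r^2 - 2 r - 3 = 0; roots r_1 = 3, r_2 = -1


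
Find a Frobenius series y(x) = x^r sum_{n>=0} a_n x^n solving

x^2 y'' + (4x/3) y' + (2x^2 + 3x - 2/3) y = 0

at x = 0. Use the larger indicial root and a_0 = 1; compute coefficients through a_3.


Write in Frobenius form y'' + (p(x)/x) y' + (q(x)/x^2) y = 0:
  p(x) = 4/3,  q(x) = 2x^2 + 3x - 2/3.
Indicial equation: r(r-1) + (4/3) r + (-2/3) = 0 -> roots r_1 = 2/3, r_2 = -1.
Take r = r_1 = 2/3. Let y(x) = x^r sum_{n>=0} a_n x^n with a_0 = 1.
Substitute y = x^r sum a_n x^n and match x^{r+n}. The recurrence is
  D(n) a_n + 3 a_{n-1} + 2 a_{n-2} = 0,  where D(n) = (r+n)(r+n-1) + (4/3)(r+n) + (-2/3).
  a_n = [-3 a_{n-1} - 2 a_{n-2}] / D(n).
Since the indicial polynomial factors as (r - r_1)(r - r_2), D(n) = (r_1 + n - r_1)(r_1 + n - r_2) = n(n + 5/3).
Evaluating step by step (a_0 = 1):
  n = 1: D(1) = 1(1 + 5/3) = 8/3; numerator = -3(1) = -3; a_1 = (-3)/(8/3) = -9/8
  n = 2: D(2) = 2(2 + 5/3) = 22/3; numerator = -3(-9/8) - 2(1) = 11/8; a_2 = (11/8)/(22/3) = 3/16
  n = 3: D(3) = 3(3 + 5/3) = 14; numerator = -3(3/16) - 2(-9/8) = 27/16; a_3 = (27/16)/(14) = 27/224

r = 2/3; a_0 = 1; a_1 = -9/8; a_2 = 3/16; a_3 = 27/224


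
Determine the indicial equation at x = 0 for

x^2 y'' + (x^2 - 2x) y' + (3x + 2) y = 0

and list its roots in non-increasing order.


Divide by x^2 to reach normal form y'' + P_1(x) y' + P_2(x) y = 0 with P_1(x) = 1 - 2/x and P_2(x) = 3/x + 2/x^2.
x = 0 is a singular point because the y'-coefficient 1 - 2/x has a pole at x = 0 and the y-coefficient 3/x + 2/x^2 has a pole at x = 0.
It is a regular singular point because x P_1(x) = p(x) = x - 2 and x^2 P_2(x) = q(x) = 3x + 2 are polynomials, hence analytic at x = 0.
p(0) = -2,  q(0) = 2.
Indicial equation: r(r-1) + p(0) r + q(0) = 0, i.e. r^2 + (p(0) - 1) r + q(0) = 0, i.e. r^2 - 3 r + 2 = 0.
Discriminant: (-3)^2 - 4(2) = 1, so r = (3 ± 1)/2.
Solving: r_1 = 2, r_2 = 1.

indicial: r^2 - 3 r + 2 = 0; roots r_1 = 2, r_2 = 1


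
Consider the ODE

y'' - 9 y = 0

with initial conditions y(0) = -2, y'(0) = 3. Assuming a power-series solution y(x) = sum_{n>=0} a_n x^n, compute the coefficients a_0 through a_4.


Ansatz: y(x) = sum_{n>=0} a_n x^n, so y'(x) = sum_{n>=1} n a_n x^(n-1) and y''(x) = sum_{n>=2} n(n-1) a_n x^(n-2).
Substitute into P(x) y'' + Q(x) y' + R(x) y = 0 with P(x) = 1, Q(x) = 0, R(x) = -9, and match powers of x.
Initial conditions: a_0 = -2, a_1 = 3.
Setting the coefficient of each power of x to zero and solving order by order (substituting the coefficients already found):
  x^0: 2 a_2 - 9 a_0 = 0  ->  2 a_2 = 9 a_0 = -18  ->  a_2 = -9
  x^1: 6 a_3 - 9 a_1 = 0  ->  6 a_3 = 9 a_1 = 27  ->  a_3 = 9/2
  x^2: 12 a_4 - 9 a_2 = 0  ->  12 a_4 = 9 a_2 = -81  ->  a_4 = -27/4
Truncated series: y(x) = -2 + 3 x - 9 x^2 + (9/2) x^3 - (27/4) x^4 + O(x^5).

a_0 = -2; a_1 = 3; a_2 = -9; a_3 = 9/2; a_4 = -27/4


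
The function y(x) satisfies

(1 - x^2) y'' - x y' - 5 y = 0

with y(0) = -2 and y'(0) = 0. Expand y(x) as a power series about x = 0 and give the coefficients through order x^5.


Ansatz: y(x) = sum_{n>=0} a_n x^n, so y'(x) = sum_{n>=1} n a_n x^(n-1) and y''(x) = sum_{n>=2} n(n-1) a_n x^(n-2).
Substitute into P(x) y'' + Q(x) y' + R(x) y = 0 with P(x) = 1 - x^2, Q(x) = -x, R(x) = -5, and match powers of x.
Initial conditions: a_0 = -2, a_1 = 0.
Setting the coefficient of each power of x to zero and solving order by order (substituting the coefficients already found):
  x^0: 2 a_2 - 5 a_0 = 0  ->  2 a_2 = 5 a_0 = -10  ->  a_2 = -5
  x^1: 6 a_3 - 6 a_1 = 0  ->  6 a_3 = 6 a_1 = 0  ->  a_3 = 0
  x^2: 12 a_4 - 9 a_2 = 0  ->  12 a_4 = 9 a_2 = -45  ->  a_4 = -15/4
  x^3: 20 a_5 - 14 a_3 = 0  ->  20 a_5 = 14 a_3 = 0  ->  a_5 = 0
Truncated series: y(x) = -2 - 5 x^2 - (15/4) x^4 + O(x^6).

a_0 = -2; a_1 = 0; a_2 = -5; a_3 = 0; a_4 = -15/4; a_5 = 0


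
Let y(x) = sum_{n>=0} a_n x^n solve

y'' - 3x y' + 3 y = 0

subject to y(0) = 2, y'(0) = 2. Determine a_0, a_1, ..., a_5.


Ansatz: y(x) = sum_{n>=0} a_n x^n, so y'(x) = sum_{n>=1} n a_n x^(n-1) and y''(x) = sum_{n>=2} n(n-1) a_n x^(n-2).
Substitute into P(x) y'' + Q(x) y' + R(x) y = 0 with P(x) = 1, Q(x) = -3x, R(x) = 3, and match powers of x.
Initial conditions: a_0 = 2, a_1 = 2.
Setting the coefficient of each power of x to zero and solving order by order (substituting the coefficients already found):
  x^0: 2 a_2 + 3 a_0 = 0  ->  2 a_2 = -3 a_0 = -6  ->  a_2 = -3
  x^1: 6 a_3 = 0  ->  a_3 = 0
  x^2: 12 a_4 - 3 a_2 = 0  ->  12 a_4 = 3 a_2 = -9  ->  a_4 = -3/4
  x^3: 20 a_5 - 6 a_3 = 0  ->  20 a_5 = 6 a_3 = 0  ->  a_5 = 0
Truncated series: y(x) = 2 + 2 x - 3 x^2 - (3/4) x^4 + O(x^6).

a_0 = 2; a_1 = 2; a_2 = -3; a_3 = 0; a_4 = -3/4; a_5 = 0


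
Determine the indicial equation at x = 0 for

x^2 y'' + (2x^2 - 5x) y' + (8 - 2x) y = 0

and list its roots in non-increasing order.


Divide by x^2 to reach normal form y'' + P_1(x) y' + P_2(x) y = 0 with P_1(x) = 2 - 5/x and P_2(x) = -2/x + 8/x^2.
x = 0 is a singular point because the y'-coefficient 2 - 5/x has a pole at x = 0 and the y-coefficient -2/x + 8/x^2 has a pole at x = 0.
It is a regular singular point because x P_1(x) = p(x) = 2x - 5 and x^2 P_2(x) = q(x) = 8 - 2x are polynomials, hence analytic at x = 0.
p(0) = -5,  q(0) = 8.
Indicial equation: r(r-1) + p(0) r + q(0) = 0, i.e. r^2 + (p(0) - 1) r + q(0) = 0, i.e. r^2 - 6 r + 8 = 0.
Discriminant: (-6)^2 - 4(8) = 4, so r = (6 ± 2)/2.
Solving: r_1 = 4, r_2 = 2.

indicial: r^2 - 6 r + 8 = 0; roots r_1 = 4, r_2 = 2


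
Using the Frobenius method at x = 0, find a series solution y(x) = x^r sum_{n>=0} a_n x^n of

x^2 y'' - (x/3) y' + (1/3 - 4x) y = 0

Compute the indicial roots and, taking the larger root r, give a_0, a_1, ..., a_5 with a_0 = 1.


Write in Frobenius form y'' + (p(x)/x) y' + (q(x)/x^2) y = 0:
  p(x) = -1/3,  q(x) = 1/3 - 4x.
Indicial equation: r(r-1) + (-1/3) r + (1/3) = 0 -> roots r_1 = 1, r_2 = 1/3.
Take r = r_1 = 1. Let y(x) = x^r sum_{n>=0} a_n x^n with a_0 = 1.
Substitute y = x^r sum a_n x^n and match x^{r+n}. The recurrence is
  D(n) a_n - 4 a_{n-1} = 0,  where D(n) = (r+n)(r+n-1) + (-1/3)(r+n) + (1/3).
  a_n = 4 / D(n) * a_{n-1}.
Since the indicial polynomial factors as (r - r_1)(r - r_2), D(n) = (r_1 + n - r_1)(r_1 + n - r_2) = n(n + 2/3).
Evaluating step by step (a_0 = 1):
  n = 1: D(1) = 1(1 + 2/3) = 5/3; numerator = 4(1) = 4; a_1 = (4)/(5/3) = 12/5
  n = 2: D(2) = 2(2 + 2/3) = 16/3; numerator = 4(12/5) = 48/5; a_2 = (48/5)/(16/3) = 9/5
  n = 3: D(3) = 3(3 + 2/3) = 11; numerator = 4(9/5) = 36/5; a_3 = (36/5)/(11) = 36/55
  n = 4: D(4) = 4(4 + 2/3) = 56/3; numerator = 4(36/55) = 144/55; a_4 = (144/55)/(56/3) = 54/385
  n = 5: D(5) = 5(5 + 2/3) = 85/3; numerator = 4(54/385) = 216/385; a_5 = (216/385)/(85/3) = 648/32725

r = 1; a_0 = 1; a_1 = 12/5; a_2 = 9/5; a_3 = 36/55; a_4 = 54/385; a_5 = 648/32725


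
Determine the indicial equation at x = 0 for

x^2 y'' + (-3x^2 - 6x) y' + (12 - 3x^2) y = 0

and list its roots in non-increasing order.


Divide by x^2 to reach normal form y'' + P_1(x) y' + P_2(x) y = 0 with P_1(x) = -3 - 6/x and P_2(x) = -3 + 12/x^2.
x = 0 is a singular point because the y'-coefficient -3 - 6/x has a pole at x = 0 and the y-coefficient -3 + 12/x^2 has a pole at x = 0.
It is a regular singular point because x P_1(x) = p(x) = -3x - 6 and x^2 P_2(x) = q(x) = 12 - 3x^2 are polynomials, hence analytic at x = 0.
p(0) = -6,  q(0) = 12.
Indicial equation: r(r-1) + p(0) r + q(0) = 0, i.e. r^2 + (p(0) - 1) r + q(0) = 0, i.e. r^2 - 7 r + 12 = 0.
Discriminant: (-7)^2 - 4(12) = 1, so r = (7 ± 1)/2.
Solving: r_1 = 4, r_2 = 3.

indicial: r^2 - 7 r + 12 = 0; roots r_1 = 4, r_2 = 3


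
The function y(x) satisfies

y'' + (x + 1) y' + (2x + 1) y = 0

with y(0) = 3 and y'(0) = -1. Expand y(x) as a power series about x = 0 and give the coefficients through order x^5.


Ansatz: y(x) = sum_{n>=0} a_n x^n, so y'(x) = sum_{n>=1} n a_n x^(n-1) and y''(x) = sum_{n>=2} n(n-1) a_n x^(n-2).
Substitute into P(x) y'' + Q(x) y' + R(x) y = 0 with P(x) = 1, Q(x) = x + 1, R(x) = 2x + 1, and match powers of x.
Initial conditions: a_0 = 3, a_1 = -1.
Setting the coefficient of each power of x to zero and solving order by order (substituting the coefficients already found):
  x^0: 2 a_2 + a_1 + a_0 = 0  ->  2 a_2 = -a_1 - a_0 = -2  ->  a_2 = -1
  x^1: 6 a_3 + 2 a_2 + 2 a_1 + 2 a_0 = 0  ->  6 a_3 = -2 a_2 - 2 a_1 - 2 a_0 = -2  ->  a_3 = -1/3
  x^2: 12 a_4 + 3 a_3 + 3 a_2 + 2 a_1 = 0  ->  12 a_4 = -3 a_3 - 3 a_2 - 2 a_1 = 6  ->  a_4 = 1/2
  x^3: 20 a_5 + 4 a_4 + 4 a_3 + 2 a_2 = 0  ->  20 a_5 = -4 a_4 - 4 a_3 - 2 a_2 = 4/3  ->  a_5 = 1/15
Truncated series: y(x) = 3 - x - x^2 - (1/3) x^3 + (1/2) x^4 + (1/15) x^5 + O(x^6).

a_0 = 3; a_1 = -1; a_2 = -1; a_3 = -1/3; a_4 = 1/2; a_5 = 1/15


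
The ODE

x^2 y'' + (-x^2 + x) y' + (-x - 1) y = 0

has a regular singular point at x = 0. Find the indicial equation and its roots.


Divide by x^2 to reach normal form y'' + P_1(x) y' + P_2(x) y = 0 with P_1(x) = -1 + 1/x and P_2(x) = -1/x - 1/x^2.
x = 0 is a singular point because the y'-coefficient -1 + 1/x has a pole at x = 0 and the y-coefficient -1/x - 1/x^2 has a pole at x = 0.
It is a regular singular point because x P_1(x) = p(x) = 1 - x and x^2 P_2(x) = q(x) = -x - 1 are polynomials, hence analytic at x = 0.
p(0) = 1,  q(0) = -1.
Indicial equation: r(r-1) + p(0) r + q(0) = 0, i.e. r^2 + (p(0) - 1) r + q(0) = 0, i.e. r^2 - 1 = 0.
Discriminant: (0)^2 - 4(-1) = 4, so r = (0 ± 2)/2.
Solving: r_1 = 1, r_2 = -1.

indicial: r^2 - 1 = 0; roots r_1 = 1, r_2 = -1


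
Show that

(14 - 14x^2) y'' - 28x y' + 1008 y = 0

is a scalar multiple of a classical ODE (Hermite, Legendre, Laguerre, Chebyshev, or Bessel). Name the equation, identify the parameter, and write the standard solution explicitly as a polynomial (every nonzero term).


All three coefficients share the factor 14; dividing through by 14 gives  (1 - x^2) y'' - 2x y' + 72 y = 0.
This matches the Legendre equation (1 - x^2) y'' - 2x y' + n(n+1) y = 0 (note the -2x y' term) with n(n+1) = 72, so n = 8; the polynomial solution is P_8(x).
With y = sum_k a_k x^k, matching x^k gives (k+2)(k+1) a_{k+2} = [k(k+1) - n(n+1)] a_k = (k - 8)(k + 9) a_k. The right side vanishes at k = 8, so the series with the parity of 8 terminates at degree 8.
Standard normalization (P_n(1) = 1): leading coefficient (2n)!/(2^n (n!)^2) = 20922789888000/(256*1625702400) = 6435/128, so a_8 = 6435/128. Work downward with a_k = (k+1)(k+2) a_{k+2} / ((k - 8)(k + 9)):
  a_6 = (7)(8)(6435/128) / ((6 - 8)(6 + 9)) = (45045/16)/(-30) = -3003/32
  a_4 = (5)(6)(-3003/32) / ((4 - 8)(4 + 9)) = (-45045/16)/(-52) = 3465/64
  a_2 = (3)(4)(3465/64) / ((2 - 8)(2 + 9)) = (10395/16)/(-66) = -315/32
  a_0 = (1)(2)(-315/32) / ((0 - 8)(0 + 9)) = (-315/16)/(-72) = 35/128
Hence P_8(x) = 6435 x^8/128 - 3003 x^6/32 + 3465 x^4/64 - 315 x^2/32 + 35/128.

P_8(x); series = 6435 x^8/128 - 3003 x^6/32 + 3465 x^4/64 - 315 x^2/32 + 35/128


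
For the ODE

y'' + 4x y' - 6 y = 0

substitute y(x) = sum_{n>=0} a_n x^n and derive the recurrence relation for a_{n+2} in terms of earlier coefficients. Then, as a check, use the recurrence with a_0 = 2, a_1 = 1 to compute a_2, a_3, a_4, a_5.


Substitute y = sum_n a_n x^n.
y''(x) has coefficient (n+2)(n+1) a_{n+2} at x^n;
4 x y'(x) has coefficient 4 n a_n at x^n (shift);
-6 y(x) has coefficient -6 a_n at x^n.
Matching x^n: (n+2)(n+1) a_{n+2} + (4n - 6) a_n = 0.
Thus a_{n+2} = (-4n + 6) / ((n+1)(n+2)) * a_n.

Check with a_0 = 2, a_1 = 1 (apply the recurrence for n = 0, 1, 2, 3): a_0 = 2, a_1 = 1, a_2 = 6, a_3 = 1/3, a_4 = -1, a_5 = -1/10.

a_(n+2) = (-4n + 6) / ((n+1)(n+2)) * a_n; check: a_0 = 2, a_1 = 1, a_2 = 6, a_3 = 1/3, a_4 = -1, a_5 = -1/10


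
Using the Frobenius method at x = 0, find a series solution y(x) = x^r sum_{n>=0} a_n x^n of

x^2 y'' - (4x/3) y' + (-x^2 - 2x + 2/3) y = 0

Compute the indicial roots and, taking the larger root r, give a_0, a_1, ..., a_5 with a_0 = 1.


Write in Frobenius form y'' + (p(x)/x) y' + (q(x)/x^2) y = 0:
  p(x) = -4/3,  q(x) = -x^2 - 2x + 2/3.
Indicial equation: r(r-1) + (-4/3) r + (2/3) = 0 -> roots r_1 = 2, r_2 = 1/3.
Take r = r_1 = 2. Let y(x) = x^r sum_{n>=0} a_n x^n with a_0 = 1.
Substitute y = x^r sum a_n x^n and match x^{r+n}. The recurrence is
  D(n) a_n - 2 a_{n-1} - 1 a_{n-2} = 0,  where D(n) = (r+n)(r+n-1) + (-4/3)(r+n) + (2/3).
  a_n = [2 a_{n-1} + 1 a_{n-2}] / D(n).
Since the indicial polynomial factors as (r - r_1)(r - r_2), D(n) = (r_1 + n - r_1)(r_1 + n - r_2) = n(n + 5/3).
Evaluating step by step (a_0 = 1):
  n = 1: D(1) = 1(1 + 5/3) = 8/3; numerator = 2(1) = 2; a_1 = (2)/(8/3) = 3/4
  n = 2: D(2) = 2(2 + 5/3) = 22/3; numerator = 2(3/4) + 1(1) = 5/2; a_2 = (5/2)/(22/3) = 15/44
  n = 3: D(3) = 3(3 + 5/3) = 14; numerator = 2(15/44) + 1(3/4) = 63/44; a_3 = (63/44)/(14) = 9/88
  n = 4: D(4) = 4(4 + 5/3) = 68/3; numerator = 2(9/88) + 1(15/44) = 6/11; a_4 = (6/11)/(68/3) = 9/374
  n = 5: D(5) = 5(5 + 5/3) = 100/3; numerator = 2(9/374) + 1(9/88) = 225/1496; a_5 = (225/1496)/(100/3) = 27/5984

r = 2; a_0 = 1; a_1 = 3/4; a_2 = 15/44; a_3 = 9/88; a_4 = 9/374; a_5 = 27/5984


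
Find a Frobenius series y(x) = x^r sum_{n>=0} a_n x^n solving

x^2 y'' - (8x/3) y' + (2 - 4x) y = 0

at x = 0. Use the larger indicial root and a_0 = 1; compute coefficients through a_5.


Write in Frobenius form y'' + (p(x)/x) y' + (q(x)/x^2) y = 0:
  p(x) = -8/3,  q(x) = 2 - 4x.
Indicial equation: r(r-1) + (-8/3) r + (2) = 0 -> roots r_1 = 3, r_2 = 2/3.
Take r = r_1 = 3. Let y(x) = x^r sum_{n>=0} a_n x^n with a_0 = 1.
Substitute y = x^r sum a_n x^n and match x^{r+n}. The recurrence is
  D(n) a_n - 4 a_{n-1} = 0,  where D(n) = (r+n)(r+n-1) + (-8/3)(r+n) + (2).
  a_n = 4 / D(n) * a_{n-1}.
Since the indicial polynomial factors as (r - r_1)(r - r_2), D(n) = (r_1 + n - r_1)(r_1 + n - r_2) = n(n + 7/3).
Evaluating step by step (a_0 = 1):
  n = 1: D(1) = 1(1 + 7/3) = 10/3; numerator = 4(1) = 4; a_1 = (4)/(10/3) = 6/5
  n = 2: D(2) = 2(2 + 7/3) = 26/3; numerator = 4(6/5) = 24/5; a_2 = (24/5)/(26/3) = 36/65
  n = 3: D(3) = 3(3 + 7/3) = 16; numerator = 4(36/65) = 144/65; a_3 = (144/65)/(16) = 9/65
  n = 4: D(4) = 4(4 + 7/3) = 76/3; numerator = 4(9/65) = 36/65; a_4 = (36/65)/(76/3) = 27/1235
  n = 5: D(5) = 5(5 + 7/3) = 110/3; numerator = 4(27/1235) = 108/1235; a_5 = (108/1235)/(110/3) = 162/67925

r = 3; a_0 = 1; a_1 = 6/5; a_2 = 36/65; a_3 = 9/65; a_4 = 27/1235; a_5 = 162/67925


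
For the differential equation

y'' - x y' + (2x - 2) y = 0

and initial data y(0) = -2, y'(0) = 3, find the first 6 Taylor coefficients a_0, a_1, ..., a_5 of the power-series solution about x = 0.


Ansatz: y(x) = sum_{n>=0} a_n x^n, so y'(x) = sum_{n>=1} n a_n x^(n-1) and y''(x) = sum_{n>=2} n(n-1) a_n x^(n-2).
Substitute into P(x) y'' + Q(x) y' + R(x) y = 0 with P(x) = 1, Q(x) = -x, R(x) = 2x - 2, and match powers of x.
Initial conditions: a_0 = -2, a_1 = 3.
Setting the coefficient of each power of x to zero and solving order by order (substituting the coefficients already found):
  x^0: 2 a_2 - 2 a_0 = 0  ->  2 a_2 = 2 a_0 = -4  ->  a_2 = -2
  x^1: 6 a_3 - 3 a_1 + 2 a_0 = 0  ->  6 a_3 = 3 a_1 - 2 a_0 = 13  ->  a_3 = 13/6
  x^2: 12 a_4 - 4 a_2 + 2 a_1 = 0  ->  12 a_4 = 4 a_2 - 2 a_1 = -14  ->  a_4 = -7/6
  x^3: 20 a_5 - 5 a_3 + 2 a_2 = 0  ->  20 a_5 = 5 a_3 - 2 a_2 = 89/6  ->  a_5 = 89/120
Truncated series: y(x) = -2 + 3 x - 2 x^2 + (13/6) x^3 - (7/6) x^4 + (89/120) x^5 + O(x^6).

a_0 = -2; a_1 = 3; a_2 = -2; a_3 = 13/6; a_4 = -7/6; a_5 = 89/120


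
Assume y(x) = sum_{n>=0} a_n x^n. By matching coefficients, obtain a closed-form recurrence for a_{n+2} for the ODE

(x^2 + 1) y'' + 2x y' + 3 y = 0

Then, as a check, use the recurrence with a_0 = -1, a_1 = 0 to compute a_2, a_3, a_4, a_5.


Substitute y = sum_n a_n x^n.
(1 + 1 x^2) y'' contributes (n+2)(n+1) a_{n+2} + n(n-1) a_n at x^n.
2 x y'(x) contributes 2 n a_n at x^n.
3 y(x) contributes 3 a_n at x^n.
Matching x^n: (n+2)(n+1) a_{n+2} + (n(n-1) + 2 n + 3) a_n = 0.
Thus a_{n+2} = (-n(n-1) - 2 n - 3) / ((n+1)(n+2)) * a_n.

Check with a_0 = -1, a_1 = 0 (apply the recurrence for n = 0, 1, 2, 3): a_0 = -1, a_1 = 0, a_2 = 3/2, a_3 = 0, a_4 = -9/8, a_5 = 0.

a_(n+2) = (-n(n-1) - 2 n - 3) / ((n+1)(n+2)) * a_n; check: a_0 = -1, a_1 = 0, a_2 = 3/2, a_3 = 0, a_4 = -9/8, a_5 = 0


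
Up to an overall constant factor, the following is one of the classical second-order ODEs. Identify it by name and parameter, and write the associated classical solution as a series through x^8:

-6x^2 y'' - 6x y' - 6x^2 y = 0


All three coefficients share the factor -6; dividing through by -6 gives  x^2 y'' + x y' + x^2 y = 0.
This matches the Bessel equation x^2 y'' + x y' + (x^2 - nu^2) y = 0 with nu^2 = 0, so nu = 0; the solution bounded at x = 0 is J_0(x).
Frobenius at x = 0: indicial roots ±nu; for r = nu the recurrence k(k + 2nu) c_k = -c_{k-2} gives the standard series J_nu(x) = sum_{k>=0} (-1)^k / (k! (k+nu)!) (x/2)^(2k+nu). Evaluate the first 5 terms:
  k = 0: (-1)^0 / (0! * 0! * 2^0) x^0 = 1/(1*1*1) x^0 = (1) x^0
  k = 1: (-1)^1 / (1! * 1! * 2^2) x^2 = -1/(1*1*4) x^2 = (-1/4) x^2
  k = 2: (-1)^2 / (2! * 2! * 2^4) x^4 = 1/(2*2*16) x^4 = (1/64) x^4
  k = 3: (-1)^3 / (3! * 3! * 2^6) x^6 = -1/(6*6*64) x^6 = (-1/2304) x^6
  k = 4: (-1)^4 / (4! * 4! * 2^8) x^8 = 1/(24*24*256) x^8 = (1/147456) x^8
Hence J_0(x) = x^8/147456 - x^6/2304 + x^4/64 - x^2/4 + 1 + ....

J_0(x); series = x^8/147456 - x^6/2304 + x^4/64 - x^2/4 + 1


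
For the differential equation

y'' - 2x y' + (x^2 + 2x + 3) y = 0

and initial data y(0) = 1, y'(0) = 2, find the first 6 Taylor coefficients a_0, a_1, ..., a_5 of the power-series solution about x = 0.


Ansatz: y(x) = sum_{n>=0} a_n x^n, so y'(x) = sum_{n>=1} n a_n x^(n-1) and y''(x) = sum_{n>=2} n(n-1) a_n x^(n-2).
Substitute into P(x) y'' + Q(x) y' + R(x) y = 0 with P(x) = 1, Q(x) = -2x, R(x) = x^2 + 2x + 3, and match powers of x.
Initial conditions: a_0 = 1, a_1 = 2.
Setting the coefficient of each power of x to zero and solving order by order (substituting the coefficients already found):
  x^0: 2 a_2 + 3 a_0 = 0  ->  2 a_2 = -3 a_0 = -3  ->  a_2 = -3/2
  x^1: 6 a_3 + a_1 + 2 a_0 = 0  ->  6 a_3 = -a_1 - 2 a_0 = -4  ->  a_3 = -2/3
  x^2: 12 a_4 - a_2 + 2 a_1 + a_0 = 0  ->  12 a_4 = a_2 - 2 a_1 - a_0 = -13/2  ->  a_4 = -13/24
  x^3: 20 a_5 - 3 a_3 + 2 a_2 + a_1 = 0  ->  20 a_5 = 3 a_3 - 2 a_2 - a_1 = -1  ->  a_5 = -1/20
Truncated series: y(x) = 1 + 2 x - (3/2) x^2 - (2/3) x^3 - (13/24) x^4 - (1/20) x^5 + O(x^6).

a_0 = 1; a_1 = 2; a_2 = -3/2; a_3 = -2/3; a_4 = -13/24; a_5 = -1/20


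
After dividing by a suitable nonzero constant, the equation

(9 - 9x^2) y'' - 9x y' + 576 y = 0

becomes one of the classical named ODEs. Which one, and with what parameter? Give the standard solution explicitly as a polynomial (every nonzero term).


All three coefficients share the factor 9; dividing through by 9 gives  (1 - x^2) y'' - x y' + 64 y = 0.
This matches the Chebyshev equation (1 - x^2) y'' - x y' + n^2 y = 0 (note the -x y' term, not -2x y') with n^2 = 64, so n = 8; the polynomial solution is T_8(x).
With y = sum_k a_k x^k, matching x^k gives (k+2)(k+1) a_{k+2} = (k^2 - n^2) a_k = (k - 8)(k + 8) a_k. The right side vanishes at k = 8, so the series with the parity of 8 terminates at degree 8.
Standard normalization: leading coefficient of T_n is 2^(n-1), so a_8 = 2^7 = 128. Work downward with a_k = (k+1)(k+2) a_{k+2} / ((k - 8)(k + 8)):
  a_6 = (7)(8)(128) / ((6 - 8)(6 + 8)) = 7168/(-28) = -256
  a_4 = (5)(6)(-256) / ((4 - 8)(4 + 8)) = -7680/(-48) = 160
  a_2 = (3)(4)(160) / ((2 - 8)(2 + 8)) = 1920/(-60) = -32
  a_0 = (1)(2)(-32) / ((0 - 8)(0 + 8)) = -64/(-64) = 1
Hence T_8(x) = 128 x^8 - 256 x^6 + 160 x^4 - 32 x^2 + 1.

T_8(x); series = 128 x^8 - 256 x^6 + 160 x^4 - 32 x^2 + 1


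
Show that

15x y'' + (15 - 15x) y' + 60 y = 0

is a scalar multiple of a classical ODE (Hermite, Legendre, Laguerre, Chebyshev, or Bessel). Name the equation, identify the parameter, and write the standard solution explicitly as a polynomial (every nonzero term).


All three coefficients share the factor 15; dividing through by 15 gives  x y'' + (1 - x) y' + 4 y = 0.
This matches the Laguerre equation x y'' + (1 - x) y' + n y = 0 with n = 4; the polynomial solution is L_4(x).
With y = sum_k a_k x^k, matching x^k gives (k+1)k a_{k+1} + (k+1) a_{k+1} - k a_k + n a_k = 0, i.e. (k+1)^2 a_{k+1} = (k - n) a_k = (k - 4) a_k. The right side vanishes at k = 4, so the series terminates at degree 4.
Standard normalization L_n(0) = 1 gives a_0 = 1. Work upward with a_{k+1} = (k - 4) a_k / (k+1)^2:
  a_1 = (0 - 4)(1) / 1^2 = -4/1 = -4
  a_2 = (1 - 4)(-4) / 2^2 = 12/4 = 3
  a_3 = (2 - 4)(3) / 3^2 = -6/9 = -2/3
  a_4 = (3 - 4)(-2/3) / 4^2 = (2/3)/16 = 1/24
Hence L_4(x) = x^4/24 - 2 x^3/3 + 3 x^2 - 4 x + 1.

L_4(x); series = x^4/24 - 2 x^3/3 + 3 x^2 - 4 x + 1


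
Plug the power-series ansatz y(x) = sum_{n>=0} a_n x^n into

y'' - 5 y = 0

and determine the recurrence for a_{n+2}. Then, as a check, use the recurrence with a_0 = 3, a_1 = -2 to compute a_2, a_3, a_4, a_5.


Substitute y = sum_n a_n x^n into y'' + (const) y = 0.
y''(x) = sum_{n>=0} (n+2)(n+1) a_{n+2} x^n.
The ODE becomes sum_n [(n+2)(n+1) a_{n+2} - 5 a_n] x^n = 0.
Setting each coefficient to zero gives the recurrence:
  (n+2)(n+1) a_{n+2} - 5 a_n = 0,
  a_{n+2} = 5 / ((n+1)(n+2)) a_n.

Check with a_0 = 3, a_1 = -2 (apply the recurrence for n = 0, 1, 2, 3): a_0 = 3, a_1 = -2, a_2 = 15/2, a_3 = -5/3, a_4 = 25/8, a_5 = -5/12.

a_{n+2} = 5/((n+1)(n+2)) * a_n; check: a_0 = 3, a_1 = -2, a_2 = 15/2, a_3 = -5/3, a_4 = 25/8, a_5 = -5/12


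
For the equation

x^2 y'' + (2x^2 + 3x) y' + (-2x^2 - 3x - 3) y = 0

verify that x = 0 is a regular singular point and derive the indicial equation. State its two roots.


Divide by x^2 to reach normal form y'' + P_1(x) y' + P_2(x) y = 0 with P_1(x) = 2 + 3/x and P_2(x) = -2 - 3/x - 3/x^2.
x = 0 is a singular point because the y'-coefficient 2 + 3/x has a pole at x = 0 and the y-coefficient -2 - 3/x - 3/x^2 has a pole at x = 0.
It is a regular singular point because x P_1(x) = p(x) = 2x + 3 and x^2 P_2(x) = q(x) = -2x^2 - 3x - 3 are polynomials, hence analytic at x = 0.
p(0) = 3,  q(0) = -3.
Indicial equation: r(r-1) + p(0) r + q(0) = 0, i.e. r^2 + (p(0) - 1) r + q(0) = 0, i.e. r^2 + 2 r - 3 = 0.
Discriminant: (2)^2 - 4(-3) = 16, so r = (-2 ± 4)/2.
Solving: r_1 = 1, r_2 = -3.

indicial: r^2 + 2 r - 3 = 0; roots r_1 = 1, r_2 = -3


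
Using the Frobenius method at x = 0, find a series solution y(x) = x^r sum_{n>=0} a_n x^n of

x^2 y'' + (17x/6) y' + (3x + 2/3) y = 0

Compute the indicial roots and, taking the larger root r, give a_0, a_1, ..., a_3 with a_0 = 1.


Write in Frobenius form y'' + (p(x)/x) y' + (q(x)/x^2) y = 0:
  p(x) = 17/6,  q(x) = 3x + 2/3.
Indicial equation: r(r-1) + (17/6) r + (2/3) = 0 -> roots r_1 = -1/2, r_2 = -4/3.
Take r = r_1 = -1/2. Let y(x) = x^r sum_{n>=0} a_n x^n with a_0 = 1.
Substitute y = x^r sum a_n x^n and match x^{r+n}. The recurrence is
  D(n) a_n + 3 a_{n-1} = 0,  where D(n) = (r+n)(r+n-1) + (17/6)(r+n) + (2/3).
  a_n = -3 / D(n) * a_{n-1}.
Since the indicial polynomial factors as (r - r_1)(r - r_2), D(n) = (r_1 + n - r_1)(r_1 + n - r_2) = n(n + 5/6).
Evaluating step by step (a_0 = 1):
  n = 1: D(1) = 1(1 + 5/6) = 11/6; numerator = -3(1) = -3; a_1 = (-3)/(11/6) = -18/11
  n = 2: D(2) = 2(2 + 5/6) = 17/3; numerator = -3(-18/11) = 54/11; a_2 = (54/11)/(17/3) = 162/187
  n = 3: D(3) = 3(3 + 5/6) = 23/2; numerator = -3(162/187) = -486/187; a_3 = (-486/187)/(23/2) = -972/4301

r = -1/2; a_0 = 1; a_1 = -18/11; a_2 = 162/187; a_3 = -972/4301


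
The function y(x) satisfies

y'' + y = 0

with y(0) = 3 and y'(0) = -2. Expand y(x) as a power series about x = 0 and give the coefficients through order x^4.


Ansatz: y(x) = sum_{n>=0} a_n x^n, so y'(x) = sum_{n>=1} n a_n x^(n-1) and y''(x) = sum_{n>=2} n(n-1) a_n x^(n-2).
Substitute into P(x) y'' + Q(x) y' + R(x) y = 0 with P(x) = 1, Q(x) = 0, R(x) = 1, and match powers of x.
Initial conditions: a_0 = 3, a_1 = -2.
Setting the coefficient of each power of x to zero and solving order by order (substituting the coefficients already found):
  x^0: 2 a_2 + a_0 = 0  ->  2 a_2 = -a_0 = -3  ->  a_2 = -3/2
  x^1: 6 a_3 + a_1 = 0  ->  6 a_3 = -a_1 = 2  ->  a_3 = 1/3
  x^2: 12 a_4 + a_2 = 0  ->  12 a_4 = -a_2 = 3/2  ->  a_4 = 1/8
Truncated series: y(x) = 3 - 2 x - (3/2) x^2 + (1/3) x^3 + (1/8) x^4 + O(x^5).

a_0 = 3; a_1 = -2; a_2 = -3/2; a_3 = 1/3; a_4 = 1/8


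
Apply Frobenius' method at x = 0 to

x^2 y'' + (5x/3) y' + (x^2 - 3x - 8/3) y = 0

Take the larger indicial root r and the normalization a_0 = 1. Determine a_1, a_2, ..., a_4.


Write in Frobenius form y'' + (p(x)/x) y' + (q(x)/x^2) y = 0:
  p(x) = 5/3,  q(x) = x^2 - 3x - 8/3.
Indicial equation: r(r-1) + (5/3) r + (-8/3) = 0 -> roots r_1 = 4/3, r_2 = -2.
Take r = r_1 = 4/3. Let y(x) = x^r sum_{n>=0} a_n x^n with a_0 = 1.
Substitute y = x^r sum a_n x^n and match x^{r+n}. The recurrence is
  D(n) a_n - 3 a_{n-1} + 1 a_{n-2} = 0,  where D(n) = (r+n)(r+n-1) + (5/3)(r+n) + (-8/3).
  a_n = [3 a_{n-1} - 1 a_{n-2}] / D(n).
Since the indicial polynomial factors as (r - r_1)(r - r_2), D(n) = (r_1 + n - r_1)(r_1 + n - r_2) = n(n + 10/3).
Evaluating step by step (a_0 = 1):
  n = 1: D(1) = 1(1 + 10/3) = 13/3; numerator = 3(1) = 3; a_1 = (3)/(13/3) = 9/13
  n = 2: D(2) = 2(2 + 10/3) = 32/3; numerator = 3(9/13) - 1(1) = 14/13; a_2 = (14/13)/(32/3) = 21/208
  n = 3: D(3) = 3(3 + 10/3) = 19; numerator = 3(21/208) - 1(9/13) = -81/208; a_3 = (-81/208)/(19) = -81/3952
  n = 4: D(4) = 4(4 + 10/3) = 88/3; numerator = 3(-81/3952) - 1(21/208) = -321/1976; a_4 = (-321/1976)/(88/3) = -963/173888

r = 4/3; a_0 = 1; a_1 = 9/13; a_2 = 21/208; a_3 = -81/3952; a_4 = -963/173888


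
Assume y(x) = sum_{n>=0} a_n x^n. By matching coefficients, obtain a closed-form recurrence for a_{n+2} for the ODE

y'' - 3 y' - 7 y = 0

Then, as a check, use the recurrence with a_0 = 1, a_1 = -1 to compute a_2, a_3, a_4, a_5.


Substitute y = sum_n a_n x^n.
y''(x) has coefficient (n+2)(n+1) a_{n+2} at x^n;
-3 y'(x) has coefficient -3 (n+1) a_{n+1} at x^n;
-7 y(x) has coefficient -7 a_n at x^n.
Matching x^n: (n+2)(n+1) a_{n+2} - 3 (n+1) a_{n+1} - 7 a_n = 0.
Thus a_{n+2} = [3 (n+1) a_{n+1} + 7 a_n] / ((n+1)(n+2)).

Check with a_0 = 1, a_1 = -1 (apply the recurrence for n = 0, 1, 2, 3): a_0 = 1, a_1 = -1, a_2 = 2, a_3 = 5/6, a_4 = 43/24, a_5 = 41/30.

a_(n+2) = [3 (n+1) a_(n+1) + 7 a_n] / ((n+1)(n+2)); check: a_0 = 1, a_1 = -1, a_2 = 2, a_3 = 5/6, a_4 = 43/24, a_5 = 41/30
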